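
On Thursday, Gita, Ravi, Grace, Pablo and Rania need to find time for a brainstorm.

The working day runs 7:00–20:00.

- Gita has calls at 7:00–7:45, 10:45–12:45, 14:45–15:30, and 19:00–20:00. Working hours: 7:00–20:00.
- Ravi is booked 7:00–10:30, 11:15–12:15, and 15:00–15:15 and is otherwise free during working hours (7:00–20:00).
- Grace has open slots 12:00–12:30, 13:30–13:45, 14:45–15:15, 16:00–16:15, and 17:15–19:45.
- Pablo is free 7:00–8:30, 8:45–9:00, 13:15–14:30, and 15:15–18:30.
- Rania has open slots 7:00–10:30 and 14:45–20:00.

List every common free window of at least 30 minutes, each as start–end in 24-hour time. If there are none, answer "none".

17:15–18:30

Gita free within 07:00–20:00: 07:45–10:45, 12:45–14:45, 15:30–19:00.
Ravi free within 07:00–20:00: 10:30–11:15, 12:15–15:00, 15:15–20:00.
Gita ∩ Ravi: 10:30–10:45, 12:45–14:45, 15:30–19:00.
Gita ∩ Ravi ∩ Grace: 13:30–13:45, 16:00–16:15, 17:15–19:00.
Gita ∩ Ravi ∩ Grace ∩ Pablo: 13:30–13:45, 16:00–16:15, 17:15–18:30.
Gita ∩ Ravi ∩ Grace ∩ Pablo ∩ Rania: 16:00–16:15, 17:15–18:30.
Windows ≥ 30 min: 17:15–18:30.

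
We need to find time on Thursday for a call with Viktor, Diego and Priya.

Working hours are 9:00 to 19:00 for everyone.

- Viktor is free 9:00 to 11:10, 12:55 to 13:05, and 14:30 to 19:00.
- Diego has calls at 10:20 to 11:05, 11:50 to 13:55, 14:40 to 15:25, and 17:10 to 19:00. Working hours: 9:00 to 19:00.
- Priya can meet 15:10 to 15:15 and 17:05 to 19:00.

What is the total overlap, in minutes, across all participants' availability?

Diego free within 09:00–19:00: 09:00–10:20, 11:05–11:50, 13:55–14:40, 15:25–17:10.
Viktor ∩ Diego: 09:00–10:20, 11:05–11:10, 14:30–14:40, 15:25–17:10.
Viktor ∩ Diego ∩ Priya: 17:05–17:10.
Total common minutes: 5.

5 minutes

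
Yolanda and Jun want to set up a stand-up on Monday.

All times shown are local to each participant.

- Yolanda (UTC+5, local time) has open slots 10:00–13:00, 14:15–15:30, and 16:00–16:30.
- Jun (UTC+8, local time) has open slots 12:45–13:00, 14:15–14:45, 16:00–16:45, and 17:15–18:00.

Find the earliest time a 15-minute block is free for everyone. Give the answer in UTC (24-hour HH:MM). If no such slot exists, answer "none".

06:15

Yolanda → UTC: 05:00–08:00, 09:15–10:30, 11:00–11:30.
Jun → UTC: 04:45–05:00, 06:15–06:45, 08:00–08:45, 09:15–10:00.
Yolanda ∩ Jun: 06:15–06:45, 09:15–10:00.
Windows ≥ 15 min: 06:15–06:45, 09:15–10:00.
Earliest such window starts at 06:15.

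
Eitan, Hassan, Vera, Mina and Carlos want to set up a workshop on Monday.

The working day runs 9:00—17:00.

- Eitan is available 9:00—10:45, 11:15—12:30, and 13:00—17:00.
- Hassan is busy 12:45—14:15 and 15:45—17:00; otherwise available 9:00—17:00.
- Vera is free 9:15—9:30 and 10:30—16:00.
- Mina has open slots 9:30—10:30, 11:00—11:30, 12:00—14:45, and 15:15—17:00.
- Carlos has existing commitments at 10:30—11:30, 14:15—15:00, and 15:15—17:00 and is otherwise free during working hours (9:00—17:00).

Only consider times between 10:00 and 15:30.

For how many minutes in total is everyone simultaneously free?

30 minutes

Hassan free within 09:00–17:00: 09:00–12:45, 14:15–15:45.
Carlos free within 09:00–17:00: 09:00–10:30, 11:30–14:15, 15:00–15:15.
Eitan ∩ Hassan: 09:00–10:45, 11:15–12:30, 14:15–15:45.
Eitan ∩ Hassan ∩ Vera: 09:15–09:30, 10:30–10:45, 11:15–12:30, 14:15–15:45.
Eitan ∩ Hassan ∩ Vera ∩ Mina: 11:15–11:30, 12:00–12:30, 14:15–14:45, 15:15–15:45.
Eitan ∩ Hassan ∩ Vera ∩ Mina ∩ Carlos: 12:00–12:30.
Restricted to 10:00–15:30: 12:00–12:30.
Total common minutes: 30.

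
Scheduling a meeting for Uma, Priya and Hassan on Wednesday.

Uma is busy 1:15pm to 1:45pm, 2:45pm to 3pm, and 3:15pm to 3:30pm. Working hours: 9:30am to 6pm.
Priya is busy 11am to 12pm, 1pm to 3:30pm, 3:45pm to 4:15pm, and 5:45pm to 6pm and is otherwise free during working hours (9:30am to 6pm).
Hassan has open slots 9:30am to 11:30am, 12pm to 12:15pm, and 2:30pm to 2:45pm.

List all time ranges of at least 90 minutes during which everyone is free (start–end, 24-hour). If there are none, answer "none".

Uma free within 09:30–18:00: 09:30–13:15, 13:45–14:45, 15:00–15:15, 15:30–18:00.
Priya free within 09:30–18:00: 09:30–11:00, 12:00–13:00, 15:30–15:45, 16:15–17:45.
Uma ∩ Priya: 09:30–11:00, 12:00–13:00, 15:30–15:45, 16:15–17:45.
Uma ∩ Priya ∩ Hassan: 09:30–11:00, 12:00–12:15.
Windows ≥ 90 min: 09:30–11:00.

09:30–11:00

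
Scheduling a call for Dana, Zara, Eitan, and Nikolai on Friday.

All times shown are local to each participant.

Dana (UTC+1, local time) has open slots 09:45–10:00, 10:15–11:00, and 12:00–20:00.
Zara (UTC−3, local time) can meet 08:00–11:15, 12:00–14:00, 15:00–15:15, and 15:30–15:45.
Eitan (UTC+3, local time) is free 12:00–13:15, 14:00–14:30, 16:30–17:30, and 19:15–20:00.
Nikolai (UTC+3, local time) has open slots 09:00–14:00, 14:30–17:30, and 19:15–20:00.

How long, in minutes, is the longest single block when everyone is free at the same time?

Dana → UTC: 08:45–09:00, 09:15–10:00, 11:00–19:00.
Zara → UTC: 11:00–14:15, 15:00–17:00, 18:00–18:15, 18:30–18:45.
Eitan → UTC: 09:00–10:15, 11:00–11:30, 13:30–14:30, 16:15–17:00.
Nikolai → UTC: 06:00–11:00, 11:30–14:30, 16:15–17:00.
Dana ∩ Zara: 11:00–14:15, 15:00–17:00, 18:00–18:15, 18:30–18:45.
Dana ∩ Zara ∩ Eitan: 11:00–11:30, 13:30–14:15, 16:15–17:00.
Dana ∩ Zara ∩ Eitan ∩ Nikolai: 13:30–14:15, 16:15–17:00.
Common window lengths: 45, 45 min; longest is 45.

45 minutes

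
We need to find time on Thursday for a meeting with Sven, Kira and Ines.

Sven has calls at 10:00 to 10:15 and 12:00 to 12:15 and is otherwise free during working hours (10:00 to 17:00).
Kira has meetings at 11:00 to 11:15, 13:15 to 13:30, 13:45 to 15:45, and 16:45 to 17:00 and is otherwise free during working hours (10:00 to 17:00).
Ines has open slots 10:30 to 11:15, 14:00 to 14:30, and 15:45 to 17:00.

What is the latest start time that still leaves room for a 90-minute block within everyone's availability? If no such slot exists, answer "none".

none

Sven free within 10:00–17:00: 10:15–12:00, 12:15–17:00.
Kira free within 10:00–17:00: 10:00–11:00, 11:15–13:15, 13:30–13:45, 15:45–16:45.
Sven ∩ Kira: 10:15–11:00, 11:15–12:00, 12:15–13:15, 13:30–13:45, 15:45–16:45.
Sven ∩ Kira ∩ Ines: 10:30–11:00, 15:45–16:45.
Windows ≥ 90 min: (none).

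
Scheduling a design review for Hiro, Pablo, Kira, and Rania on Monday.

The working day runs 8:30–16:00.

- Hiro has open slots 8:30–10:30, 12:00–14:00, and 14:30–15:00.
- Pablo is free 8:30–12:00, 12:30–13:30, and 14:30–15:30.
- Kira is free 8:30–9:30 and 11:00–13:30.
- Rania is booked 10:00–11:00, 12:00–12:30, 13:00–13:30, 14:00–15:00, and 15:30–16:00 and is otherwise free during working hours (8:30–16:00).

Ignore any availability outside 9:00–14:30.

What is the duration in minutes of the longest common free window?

30 minutes

Rania free within 08:30–16:00: 08:30–10:00, 11:00–12:00, 12:30–13:00, 13:30–14:00, 15:00–15:30.
Hiro ∩ Pablo: 08:30–10:30, 12:30–13:30, 14:30–15:00.
Hiro ∩ Pablo ∩ Kira: 08:30–09:30, 12:30–13:30.
Hiro ∩ Pablo ∩ Kira ∩ Rania: 08:30–09:30, 12:30–13:00.
Restricted to 09:00–14:30: 09:00–09:30, 12:30–13:00.
Common window lengths: 30, 30 min; longest is 30.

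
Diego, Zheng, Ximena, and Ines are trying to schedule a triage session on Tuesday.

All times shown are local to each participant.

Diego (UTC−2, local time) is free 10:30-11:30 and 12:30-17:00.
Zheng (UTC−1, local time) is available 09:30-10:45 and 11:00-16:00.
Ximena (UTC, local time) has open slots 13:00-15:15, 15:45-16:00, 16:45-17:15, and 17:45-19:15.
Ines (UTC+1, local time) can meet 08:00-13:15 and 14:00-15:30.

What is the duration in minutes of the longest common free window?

Diego → UTC: 12:30–13:30, 14:30–19:00.
Zheng → UTC: 10:30–11:45, 12:00–17:00.
Ximena → UTC: 13:00–15:15, 15:45–16:00, 16:45–17:15, 17:45–19:15.
Ines → UTC: 07:00–12:15, 13:00–14:30.
Diego ∩ Zheng: 12:30–13:30, 14:30–17:00.
Diego ∩ Zheng ∩ Ximena: 13:00–13:30, 14:30–15:15, 15:45–16:00, 16:45–17:00.
Diego ∩ Zheng ∩ Ximena ∩ Ines: 13:00–13:30.
Single common window of 30 minutes.

30 minutes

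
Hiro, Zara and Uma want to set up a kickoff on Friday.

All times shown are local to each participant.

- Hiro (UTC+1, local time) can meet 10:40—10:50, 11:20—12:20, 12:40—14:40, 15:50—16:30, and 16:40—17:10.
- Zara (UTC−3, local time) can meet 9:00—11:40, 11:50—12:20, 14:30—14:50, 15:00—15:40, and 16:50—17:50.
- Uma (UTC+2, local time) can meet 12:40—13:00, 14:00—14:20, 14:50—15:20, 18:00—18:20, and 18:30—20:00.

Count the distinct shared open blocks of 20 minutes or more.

2

Hiro → UTC: 09:40–09:50, 10:20–11:20, 11:40–13:40, 14:50–15:30, 15:40–16:10.
Zara → UTC: 12:00–14:40, 14:50–15:20, 17:30–17:50, 18:00–18:40, 19:50–20:50.
Uma → UTC: 10:40–11:00, 12:00–12:20, 12:50–13:20, 16:00–16:20, 16:30–18:00.
Hiro ∩ Zara: 12:00–13:40, 14:50–15:20.
Hiro ∩ Zara ∩ Uma: 12:00–12:20, 12:50–13:20.
Windows ≥ 20 min: 12:00–12:20, 12:50–13:20.
That's 2 windows.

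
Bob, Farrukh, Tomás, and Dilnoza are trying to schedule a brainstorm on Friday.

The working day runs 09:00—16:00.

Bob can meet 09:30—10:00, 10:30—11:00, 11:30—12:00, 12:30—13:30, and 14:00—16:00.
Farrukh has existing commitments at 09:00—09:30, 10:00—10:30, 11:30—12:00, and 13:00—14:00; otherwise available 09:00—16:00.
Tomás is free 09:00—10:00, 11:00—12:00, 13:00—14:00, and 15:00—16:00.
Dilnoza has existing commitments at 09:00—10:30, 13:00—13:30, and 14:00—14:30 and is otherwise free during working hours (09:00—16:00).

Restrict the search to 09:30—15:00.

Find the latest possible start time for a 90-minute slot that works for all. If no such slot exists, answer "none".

none

Farrukh free within 09:00–16:00: 09:30–10:00, 10:30–11:30, 12:00–13:00, 14:00–16:00.
Dilnoza free within 09:00–16:00: 10:30–13:00, 13:30–14:00, 14:30–16:00.
Bob ∩ Farrukh: 09:30–10:00, 10:30–11:00, 12:30–13:00, 14:00–16:00.
Bob ∩ Farrukh ∩ Tomás: 09:30–10:00, 15:00–16:00.
Bob ∩ Farrukh ∩ Tomás ∩ Dilnoza: 15:00–16:00.
Restricted to 09:30–15:00: (none).
Windows ≥ 90 min: (none).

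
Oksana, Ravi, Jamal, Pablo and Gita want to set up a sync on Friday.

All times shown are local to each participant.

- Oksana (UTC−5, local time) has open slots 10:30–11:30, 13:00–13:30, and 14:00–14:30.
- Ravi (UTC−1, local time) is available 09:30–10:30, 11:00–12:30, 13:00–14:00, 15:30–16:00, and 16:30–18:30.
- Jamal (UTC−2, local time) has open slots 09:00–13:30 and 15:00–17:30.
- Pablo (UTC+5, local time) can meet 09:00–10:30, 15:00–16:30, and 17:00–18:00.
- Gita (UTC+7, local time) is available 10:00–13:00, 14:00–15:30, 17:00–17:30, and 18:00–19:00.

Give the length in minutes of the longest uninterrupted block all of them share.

Oksana → UTC: 15:30–16:30, 18:00–18:30, 19:00–19:30.
Ravi → UTC: 10:30–11:30, 12:00–13:30, 14:00–15:00, 16:30–17:00, 17:30–19:30.
Jamal → UTC: 11:00–15:30, 17:00–19:30.
Pablo → UTC: 04:00–05:30, 10:00–11:30, 12:00–13:00.
Gita → UTC: 03:00–06:00, 07:00–08:30, 10:00–10:30, 11:00–12:00.
Oksana ∩ Ravi: 18:00–18:30, 19:00–19:30.
Oksana ∩ Ravi ∩ Jamal: 18:00–18:30, 19:00–19:30.
Oksana ∩ Ravi ∩ Jamal ∩ Pablo: (none).
Oksana ∩ Ravi ∩ Jamal ∩ Pablo ∩ Gita: (none).
No common window.

0 minutes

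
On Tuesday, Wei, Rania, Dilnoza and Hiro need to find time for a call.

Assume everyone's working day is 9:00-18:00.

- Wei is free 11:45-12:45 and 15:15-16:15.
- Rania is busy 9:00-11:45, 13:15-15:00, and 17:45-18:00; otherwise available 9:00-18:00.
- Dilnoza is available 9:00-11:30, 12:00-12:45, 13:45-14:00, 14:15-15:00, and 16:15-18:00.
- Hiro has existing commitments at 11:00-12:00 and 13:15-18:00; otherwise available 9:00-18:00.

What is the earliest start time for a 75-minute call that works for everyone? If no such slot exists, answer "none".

Rania free within 09:00–18:00: 11:45–13:15, 15:00–17:45.
Hiro free within 09:00–18:00: 09:00–11:00, 12:00–13:15.
Wei ∩ Rania: 11:45–12:45, 15:15–16:15.
Wei ∩ Rania ∩ Dilnoza: 12:00–12:45.
Wei ∩ Rania ∩ Dilnoza ∩ Hiro: 12:00–12:45.
Windows ≥ 75 min: (none).

none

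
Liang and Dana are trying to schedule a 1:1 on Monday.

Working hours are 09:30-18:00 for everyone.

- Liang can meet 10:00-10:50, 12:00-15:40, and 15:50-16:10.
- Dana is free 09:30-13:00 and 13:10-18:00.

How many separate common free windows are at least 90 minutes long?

Liang ∩ Dana: 10:00–10:50, 12:00–13:00, 13:10–15:40, 15:50–16:10.
Windows ≥ 90 min: 13:10–15:40.
That's 1 window.

1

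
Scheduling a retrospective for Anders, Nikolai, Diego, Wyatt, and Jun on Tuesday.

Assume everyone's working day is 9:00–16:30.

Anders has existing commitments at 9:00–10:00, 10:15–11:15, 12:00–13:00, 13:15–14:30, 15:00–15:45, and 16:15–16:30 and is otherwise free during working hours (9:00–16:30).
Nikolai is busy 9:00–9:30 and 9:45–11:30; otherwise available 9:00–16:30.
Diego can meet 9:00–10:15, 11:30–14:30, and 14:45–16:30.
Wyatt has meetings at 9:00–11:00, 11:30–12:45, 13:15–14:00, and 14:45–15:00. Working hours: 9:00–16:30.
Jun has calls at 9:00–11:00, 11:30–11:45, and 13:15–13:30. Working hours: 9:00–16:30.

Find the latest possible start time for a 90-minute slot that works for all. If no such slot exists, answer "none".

Anders free within 09:00–16:30: 10:00–10:15, 11:15–12:00, 13:00–13:15, 14:30–15:00, 15:45–16:15.
Nikolai free within 09:00–16:30: 09:30–09:45, 11:30–16:30.
Wyatt free within 09:00–16:30: 11:00–11:30, 12:45–13:15, 14:00–14:45, 15:00–16:30.
Jun free within 09:00–16:30: 11:00–11:30, 11:45–13:15, 13:30–16:30.
Anders ∩ Nikolai: 11:30–12:00, 13:00–13:15, 14:30–15:00, 15:45–16:15.
Anders ∩ Nikolai ∩ Diego: 11:30–12:00, 13:00–13:15, 14:45–15:00, 15:45–16:15.
Anders ∩ Nikolai ∩ Diego ∩ Wyatt: 13:00–13:15, 15:45–16:15.
Anders ∩ Nikolai ∩ Diego ∩ Wyatt ∩ Jun: 13:00–13:15, 15:45–16:15.
Windows ≥ 90 min: (none).

none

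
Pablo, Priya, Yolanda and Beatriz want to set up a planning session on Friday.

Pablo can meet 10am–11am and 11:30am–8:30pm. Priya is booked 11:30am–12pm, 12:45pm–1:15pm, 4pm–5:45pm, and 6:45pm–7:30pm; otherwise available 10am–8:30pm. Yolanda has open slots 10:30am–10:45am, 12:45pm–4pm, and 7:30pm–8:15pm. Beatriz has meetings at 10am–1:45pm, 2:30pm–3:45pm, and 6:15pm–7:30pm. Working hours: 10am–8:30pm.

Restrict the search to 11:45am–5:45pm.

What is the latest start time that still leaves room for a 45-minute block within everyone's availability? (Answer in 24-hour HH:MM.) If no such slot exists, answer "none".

Priya free within 10:00–20:30: 10:00–11:30, 12:00–12:45, 13:15–16:00, 17:45–18:45, 19:30–20:30.
Beatriz free within 10:00–20:30: 13:45–14:30, 15:45–18:15, 19:30–20:30.
Pablo ∩ Priya: 10:00–11:00, 12:00–12:45, 13:15–16:00, 17:45–18:45, 19:30–20:30.
Pablo ∩ Priya ∩ Yolanda: 10:30–10:45, 13:15–16:00, 19:30–20:15.
Pablo ∩ Priya ∩ Yolanda ∩ Beatriz: 13:45–14:30, 15:45–16:00, 19:30–20:15.
Restricted to 11:45–17:45: 13:45–14:30, 15:45–16:00.
Windows ≥ 45 min: 13:45–14:30.
Latest start in the last window 13:45–14:30 is 14:30 − 45 min = 13:45.

13:45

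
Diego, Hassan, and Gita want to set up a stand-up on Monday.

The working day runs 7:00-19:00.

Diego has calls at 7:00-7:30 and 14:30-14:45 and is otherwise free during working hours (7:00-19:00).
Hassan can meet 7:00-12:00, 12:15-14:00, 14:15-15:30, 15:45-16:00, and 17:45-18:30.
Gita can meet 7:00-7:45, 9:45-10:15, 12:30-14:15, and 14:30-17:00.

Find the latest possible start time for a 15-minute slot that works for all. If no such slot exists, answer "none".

15:45

Diego free within 07:00–19:00: 07:30–14:30, 14:45–19:00.
Diego ∩ Hassan: 07:30–12:00, 12:15–14:00, 14:15–14:30, 14:45–15:30, 15:45–16:00, 17:45–18:30.
Diego ∩ Hassan ∩ Gita: 07:30–07:45, 09:45–10:15, 12:30–14:00, 14:45–15:30, 15:45–16:00.
Windows ≥ 15 min: 07:30–07:45, 09:45–10:15, 12:30–14:00, 14:45–15:30, 15:45–16:00.
Latest start in the last window 15:45–16:00 is 16:00 − 15 min = 15:45.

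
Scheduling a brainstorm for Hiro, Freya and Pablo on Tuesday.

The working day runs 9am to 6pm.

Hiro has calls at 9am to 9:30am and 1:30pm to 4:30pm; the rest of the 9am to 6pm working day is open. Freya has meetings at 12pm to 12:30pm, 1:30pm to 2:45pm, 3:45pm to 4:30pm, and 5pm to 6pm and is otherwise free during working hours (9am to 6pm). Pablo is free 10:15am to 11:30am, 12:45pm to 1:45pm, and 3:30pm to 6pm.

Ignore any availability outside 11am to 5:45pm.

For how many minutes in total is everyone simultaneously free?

Hiro free within 09:00–18:00: 09:30–13:30, 16:30–18:00.
Freya free within 09:00–18:00: 09:00–12:00, 12:30–13:30, 14:45–15:45, 16:30–17:00.
Hiro ∩ Freya: 09:30–12:00, 12:30–13:30, 16:30–17:00.
Hiro ∩ Freya ∩ Pablo: 10:15–11:30, 12:45–13:30, 16:30–17:00.
Restricted to 11:00–17:45: 11:00–11:30, 12:45–13:30, 16:30–17:00.
Total common minutes: 30 + 45 + 30 = 105.

105 minutes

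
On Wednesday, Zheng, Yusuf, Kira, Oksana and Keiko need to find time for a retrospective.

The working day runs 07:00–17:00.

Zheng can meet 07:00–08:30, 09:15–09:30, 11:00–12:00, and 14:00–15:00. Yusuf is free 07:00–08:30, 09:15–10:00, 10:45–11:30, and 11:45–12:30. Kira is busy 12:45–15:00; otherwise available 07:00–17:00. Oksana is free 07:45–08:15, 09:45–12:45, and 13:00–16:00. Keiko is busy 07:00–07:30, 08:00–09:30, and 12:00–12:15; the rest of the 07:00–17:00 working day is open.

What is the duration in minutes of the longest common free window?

30 minutes

Kira free within 07:00–17:00: 07:00–12:45, 15:00–17:00.
Keiko free within 07:00–17:00: 07:30–08:00, 09:30–12:00, 12:15–17:00.
Zheng ∩ Yusuf: 07:00–08:30, 09:15–09:30, 11:00–11:30, 11:45–12:00.
Zheng ∩ Yusuf ∩ Kira: 07:00–08:30, 09:15–09:30, 11:00–11:30, 11:45–12:00.
Zheng ∩ Yusuf ∩ Kira ∩ Oksana: 07:45–08:15, 11:00–11:30, 11:45–12:00.
Zheng ∩ Yusuf ∩ Kira ∩ Oksana ∩ Keiko: 07:45–08:00, 11:00–11:30, 11:45–12:00.
Common window lengths: 15, 30, 15 min; longest is 30.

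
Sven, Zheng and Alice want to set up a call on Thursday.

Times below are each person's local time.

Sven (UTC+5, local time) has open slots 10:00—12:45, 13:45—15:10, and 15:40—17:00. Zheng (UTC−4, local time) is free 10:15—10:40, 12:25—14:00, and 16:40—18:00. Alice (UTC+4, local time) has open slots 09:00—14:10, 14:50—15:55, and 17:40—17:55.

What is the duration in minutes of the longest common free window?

0 minutes

Sven → UTC: 05:00–07:45, 08:45–10:10, 10:40–12:00.
Zheng → UTC: 14:15–14:40, 16:25–18:00, 20:40–22:00.
Alice → UTC: 05:00–10:10, 10:50–11:55, 13:40–13:55.
Sven ∩ Zheng: (none).
Sven ∩ Zheng ∩ Alice: (none).
No common window.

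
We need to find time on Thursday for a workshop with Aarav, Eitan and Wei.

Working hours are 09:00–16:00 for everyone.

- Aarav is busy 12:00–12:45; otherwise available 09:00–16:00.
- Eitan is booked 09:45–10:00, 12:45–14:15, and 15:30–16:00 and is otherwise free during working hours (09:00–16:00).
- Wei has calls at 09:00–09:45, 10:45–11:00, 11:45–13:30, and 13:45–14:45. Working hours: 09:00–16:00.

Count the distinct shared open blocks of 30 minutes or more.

3

Aarav free within 09:00–16:00: 09:00–12:00, 12:45–16:00.
Eitan free within 09:00–16:00: 09:00–09:45, 10:00–12:45, 14:15–15:30.
Wei free within 09:00–16:00: 09:45–10:45, 11:00–11:45, 13:30–13:45, 14:45–16:00.
Aarav ∩ Eitan: 09:00–09:45, 10:00–12:00, 14:15–15:30.
Aarav ∩ Eitan ∩ Wei: 10:00–10:45, 11:00–11:45, 14:45–15:30.
Windows ≥ 30 min: 10:00–10:45, 11:00–11:45, 14:45–15:30.
That's 3 windows.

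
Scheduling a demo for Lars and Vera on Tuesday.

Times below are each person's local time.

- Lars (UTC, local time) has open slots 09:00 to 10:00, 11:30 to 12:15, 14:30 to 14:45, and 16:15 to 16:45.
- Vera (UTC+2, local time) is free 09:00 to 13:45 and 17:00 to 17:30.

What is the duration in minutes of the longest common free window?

60 minutes

Lars → UTC: 09:00–10:00, 11:30–12:15, 14:30–14:45, 16:15–16:45.
Vera → UTC: 07:00–11:45, 15:00–15:30.
Lars ∩ Vera: 09:00–10:00, 11:30–11:45.
Common window lengths: 60, 15 min; longest is 60.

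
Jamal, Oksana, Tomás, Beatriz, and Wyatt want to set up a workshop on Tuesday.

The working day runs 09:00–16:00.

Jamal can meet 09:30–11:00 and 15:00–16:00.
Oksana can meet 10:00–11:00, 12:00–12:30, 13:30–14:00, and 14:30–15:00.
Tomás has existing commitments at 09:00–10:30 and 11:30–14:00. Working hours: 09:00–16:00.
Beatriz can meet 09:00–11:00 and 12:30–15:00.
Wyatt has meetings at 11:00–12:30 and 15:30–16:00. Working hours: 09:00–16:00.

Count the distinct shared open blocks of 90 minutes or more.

0

Tomás free within 09:00–16:00: 10:30–11:30, 14:00–16:00.
Wyatt free within 09:00–16:00: 09:00–11:00, 12:30–15:30.
Jamal ∩ Oksana: 10:00–11:00.
Jamal ∩ Oksana ∩ Tomás: 10:30–11:00.
Jamal ∩ Oksana ∩ Tomás ∩ Beatriz: 10:30–11:00.
Jamal ∩ Oksana ∩ Tomás ∩ Beatriz ∩ Wyatt: 10:30–11:00.
Windows ≥ 90 min: (none).
That's 0 windows.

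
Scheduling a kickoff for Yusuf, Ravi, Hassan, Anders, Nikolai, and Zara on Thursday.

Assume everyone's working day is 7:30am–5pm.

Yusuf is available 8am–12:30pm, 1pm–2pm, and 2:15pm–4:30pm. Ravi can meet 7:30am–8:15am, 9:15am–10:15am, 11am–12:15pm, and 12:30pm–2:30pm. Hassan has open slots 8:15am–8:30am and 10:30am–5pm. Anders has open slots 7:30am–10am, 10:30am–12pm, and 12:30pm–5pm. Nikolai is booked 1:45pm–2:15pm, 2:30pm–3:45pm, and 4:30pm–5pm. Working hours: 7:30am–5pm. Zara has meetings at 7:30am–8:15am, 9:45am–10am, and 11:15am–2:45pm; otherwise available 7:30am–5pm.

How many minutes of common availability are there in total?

Nikolai free within 07:30–17:00: 07:30–13:45, 14:15–14:30, 15:45–16:30.
Zara free within 07:30–17:00: 08:15–09:45, 10:00–11:15, 14:45–17:00.
Yusuf ∩ Ravi: 08:00–08:15, 09:15–10:15, 11:00–12:15, 13:00–14:00, 14:15–14:30.
Yusuf ∩ Ravi ∩ Hassan: 11:00–12:15, 13:00–14:00, 14:15–14:30.
Yusuf ∩ Ravi ∩ Hassan ∩ Anders: 11:00–12:00, 13:00–14:00, 14:15–14:30.
Yusuf ∩ Ravi ∩ Hassan ∩ Anders ∩ Nikolai: 11:00–12:00, 13:00–13:45, 14:15–14:30.
Yusuf ∩ Ravi ∩ Hassan ∩ Anders ∩ Nikolai ∩ Zara: 11:00–11:15.
Total common minutes: 15.

15 minutes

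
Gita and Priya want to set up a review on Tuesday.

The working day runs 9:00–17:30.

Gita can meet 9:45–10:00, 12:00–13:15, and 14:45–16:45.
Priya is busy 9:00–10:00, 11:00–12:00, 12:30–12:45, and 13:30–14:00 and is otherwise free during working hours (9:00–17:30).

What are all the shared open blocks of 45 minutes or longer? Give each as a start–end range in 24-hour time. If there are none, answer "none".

14:45–16:45

Priya free within 09:00–17:30: 10:00–11:00, 12:00–12:30, 12:45–13:30, 14:00–17:30.
Gita ∩ Priya: 12:00–12:30, 12:45–13:15, 14:45–16:45.
Windows ≥ 45 min: 14:45–16:45.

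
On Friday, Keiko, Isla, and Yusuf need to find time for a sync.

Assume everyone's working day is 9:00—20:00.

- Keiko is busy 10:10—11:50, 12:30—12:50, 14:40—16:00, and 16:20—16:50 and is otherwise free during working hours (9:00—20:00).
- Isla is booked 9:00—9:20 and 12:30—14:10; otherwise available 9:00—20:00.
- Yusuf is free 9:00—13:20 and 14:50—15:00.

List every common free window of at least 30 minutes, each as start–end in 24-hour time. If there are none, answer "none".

Keiko free within 09:00–20:00: 09:00–10:10, 11:50–12:30, 12:50–14:40, 16:00–16:20, 16:50–20:00.
Isla free within 09:00–20:00: 09:20–12:30, 14:10–20:00.
Keiko ∩ Isla: 09:20–10:10, 11:50–12:30, 14:10–14:40, 16:00–16:20, 16:50–20:00.
Keiko ∩ Isla ∩ Yusuf: 09:20–10:10, 11:50–12:30.
Windows ≥ 30 min: 09:20–10:10, 11:50–12:30.

09:20–10:10, 11:50–12:30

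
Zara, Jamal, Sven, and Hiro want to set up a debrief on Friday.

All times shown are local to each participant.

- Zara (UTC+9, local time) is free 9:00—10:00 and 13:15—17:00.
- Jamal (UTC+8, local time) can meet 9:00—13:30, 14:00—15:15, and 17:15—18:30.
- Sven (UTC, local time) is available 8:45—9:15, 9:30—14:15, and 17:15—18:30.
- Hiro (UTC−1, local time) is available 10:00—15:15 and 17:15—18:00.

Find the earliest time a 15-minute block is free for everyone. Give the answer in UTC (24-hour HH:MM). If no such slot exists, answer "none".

Zara → UTC: 00:00–01:00, 04:15–08:00.
Jamal → UTC: 01:00–05:30, 06:00–07:15, 09:15–10:30.
Sven → UTC: 08:45–09:15, 09:30–14:15, 17:15–18:30.
Hiro → UTC: 11:00–16:15, 18:15–19:00.
Zara ∩ Jamal: 04:15–05:30, 06:00–07:15.
Zara ∩ Jamal ∩ Sven: (none).
Zara ∩ Jamal ∩ Sven ∩ Hiro: (none).
Windows ≥ 15 min: (none).

none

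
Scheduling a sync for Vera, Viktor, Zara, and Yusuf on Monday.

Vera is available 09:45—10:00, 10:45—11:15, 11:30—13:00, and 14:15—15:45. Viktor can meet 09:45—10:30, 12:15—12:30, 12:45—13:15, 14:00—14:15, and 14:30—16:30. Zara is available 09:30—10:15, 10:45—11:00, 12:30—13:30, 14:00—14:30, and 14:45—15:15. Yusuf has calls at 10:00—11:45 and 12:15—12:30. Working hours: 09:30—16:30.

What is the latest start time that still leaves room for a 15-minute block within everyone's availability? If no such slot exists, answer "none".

15:00

Yusuf free within 09:30–16:30: 09:30–10:00, 11:45–12:15, 12:30–16:30.
Vera ∩ Viktor: 09:45–10:00, 12:15–12:30, 12:45–13:00, 14:30–15:45.
Vera ∩ Viktor ∩ Zara: 09:45–10:00, 12:45–13:00, 14:45–15:15.
Vera ∩ Viktor ∩ Zara ∩ Yusuf: 09:45–10:00, 12:45–13:00, 14:45–15:15.
Windows ≥ 15 min: 09:45–10:00, 12:45–13:00, 14:45–15:15.
Latest start in the last window 14:45–15:15 is 15:15 − 15 min = 15:00.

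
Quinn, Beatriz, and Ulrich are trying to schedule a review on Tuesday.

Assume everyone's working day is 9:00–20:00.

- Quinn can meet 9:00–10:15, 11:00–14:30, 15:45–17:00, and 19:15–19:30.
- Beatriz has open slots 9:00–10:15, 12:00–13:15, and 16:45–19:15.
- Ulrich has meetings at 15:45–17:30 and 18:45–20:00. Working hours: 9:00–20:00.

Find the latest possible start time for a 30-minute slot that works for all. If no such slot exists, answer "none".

12:45

Ulrich free within 09:00–20:00: 09:00–15:45, 17:30–18:45.
Quinn ∩ Beatriz: 09:00–10:15, 12:00–13:15, 16:45–17:00.
Quinn ∩ Beatriz ∩ Ulrich: 09:00–10:15, 12:00–13:15.
Windows ≥ 30 min: 09:00–10:15, 12:00–13:15.
Latest start in the last window 12:00–13:15 is 13:15 − 30 min = 12:45.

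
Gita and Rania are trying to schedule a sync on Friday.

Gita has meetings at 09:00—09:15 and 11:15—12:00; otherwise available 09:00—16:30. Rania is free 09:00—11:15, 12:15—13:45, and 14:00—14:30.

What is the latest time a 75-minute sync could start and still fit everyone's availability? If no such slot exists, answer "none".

Gita free within 09:00–16:30: 09:15–11:15, 12:00–16:30.
Gita ∩ Rania: 09:15–11:15, 12:15–13:45, 14:00–14:30.
Windows ≥ 75 min: 09:15–11:15, 12:15–13:45.
Latest start in the last window 12:15–13:45 is 13:45 − 75 min = 12:30.

12:30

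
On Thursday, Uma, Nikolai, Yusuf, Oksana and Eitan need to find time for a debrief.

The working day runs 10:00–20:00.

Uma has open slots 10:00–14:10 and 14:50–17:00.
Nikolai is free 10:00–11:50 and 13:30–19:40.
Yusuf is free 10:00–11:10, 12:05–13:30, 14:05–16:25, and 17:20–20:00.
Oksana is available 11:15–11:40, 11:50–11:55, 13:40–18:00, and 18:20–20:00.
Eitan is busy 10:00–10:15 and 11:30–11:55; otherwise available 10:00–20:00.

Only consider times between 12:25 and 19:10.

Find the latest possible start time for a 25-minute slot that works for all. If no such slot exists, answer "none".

16:00

Eitan free within 10:00–20:00: 10:15–11:30, 11:55–20:00.
Uma ∩ Nikolai: 10:00–11:50, 13:30–14:10, 14:50–17:00.
Uma ∩ Nikolai ∩ Yusuf: 10:00–11:10, 14:05–14:10, 14:50–16:25.
Uma ∩ Nikolai ∩ Yusuf ∩ Oksana: 14:05–14:10, 14:50–16:25.
Uma ∩ Nikolai ∩ Yusuf ∩ Oksana ∩ Eitan: 14:05–14:10, 14:50–16:25.
Restricted to 12:25–19:10: 14:05–14:10, 14:50–16:25.
Windows ≥ 25 min: 14:50–16:25.
Latest start in the last window 14:50–16:25 is 16:25 − 25 min = 16:00.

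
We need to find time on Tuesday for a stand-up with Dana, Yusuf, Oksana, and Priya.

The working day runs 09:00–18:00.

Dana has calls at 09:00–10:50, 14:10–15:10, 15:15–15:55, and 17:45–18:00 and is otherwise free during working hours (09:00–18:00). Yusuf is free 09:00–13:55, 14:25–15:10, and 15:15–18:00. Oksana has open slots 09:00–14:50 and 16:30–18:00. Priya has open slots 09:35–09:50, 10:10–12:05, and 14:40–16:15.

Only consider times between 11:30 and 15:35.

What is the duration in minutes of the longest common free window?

35 minutes

Dana free within 09:00–18:00: 10:50–14:10, 15:10–15:15, 15:55–17:45.
Dana ∩ Yusuf: 10:50–13:55, 15:55–17:45.
Dana ∩ Yusuf ∩ Oksana: 10:50–13:55, 16:30–17:45.
Dana ∩ Yusuf ∩ Oksana ∩ Priya: 10:50–12:05.
Restricted to 11:30–15:35: 11:30–12:05.
Single common window of 35 minutes.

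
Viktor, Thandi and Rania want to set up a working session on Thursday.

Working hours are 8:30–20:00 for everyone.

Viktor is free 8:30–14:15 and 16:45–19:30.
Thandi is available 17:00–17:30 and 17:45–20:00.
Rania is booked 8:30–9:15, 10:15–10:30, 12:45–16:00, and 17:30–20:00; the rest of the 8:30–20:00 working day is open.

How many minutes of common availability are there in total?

Rania free within 08:30–20:00: 09:15–10:15, 10:30–12:45, 16:00–17:30.
Viktor ∩ Thandi: 17:00–17:30, 17:45–19:30.
Viktor ∩ Thandi ∩ Rania: 17:00–17:30.
Total common minutes: 30.

30 minutes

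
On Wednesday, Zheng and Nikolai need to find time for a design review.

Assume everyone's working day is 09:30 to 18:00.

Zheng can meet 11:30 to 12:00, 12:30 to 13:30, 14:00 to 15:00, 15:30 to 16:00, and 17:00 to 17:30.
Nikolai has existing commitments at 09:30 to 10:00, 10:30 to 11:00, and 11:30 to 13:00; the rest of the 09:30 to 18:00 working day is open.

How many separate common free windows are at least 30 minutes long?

4

Nikolai free within 09:30–18:00: 10:00–10:30, 11:00–11:30, 13:00–18:00.
Zheng ∩ Nikolai: 13:00–13:30, 14:00–15:00, 15:30–16:00, 17:00–17:30.
Windows ≥ 30 min: 13:00–13:30, 14:00–15:00, 15:30–16:00, 17:00–17:30.
That's 4 windows.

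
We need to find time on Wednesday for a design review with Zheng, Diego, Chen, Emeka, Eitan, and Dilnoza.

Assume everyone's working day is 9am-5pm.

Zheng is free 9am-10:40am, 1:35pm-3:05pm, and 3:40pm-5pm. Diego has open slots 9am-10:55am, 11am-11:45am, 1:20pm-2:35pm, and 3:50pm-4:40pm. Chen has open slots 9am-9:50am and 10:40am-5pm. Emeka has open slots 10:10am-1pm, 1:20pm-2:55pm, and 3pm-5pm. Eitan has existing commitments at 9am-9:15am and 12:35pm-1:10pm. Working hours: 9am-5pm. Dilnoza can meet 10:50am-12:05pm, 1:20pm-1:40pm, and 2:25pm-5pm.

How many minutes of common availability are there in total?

Eitan free within 09:00–17:00: 09:15–12:35, 13:10–17:00.
Zheng ∩ Diego: 09:00–10:40, 13:35–14:35, 15:50–16:40.
Zheng ∩ Diego ∩ Chen: 09:00–09:50, 13:35–14:35, 15:50–16:40.
Zheng ∩ Diego ∩ Chen ∩ Emeka: 13:35–14:35, 15:50–16:40.
Zheng ∩ Diego ∩ Chen ∩ Emeka ∩ Eitan: 13:35–14:35, 15:50–16:40.
Zheng ∩ Diego ∩ Chen ∩ Emeka ∩ Eitan ∩ Dilnoza: 13:35–13:40, 14:25–14:35, 15:50–16:40.
Total common minutes: 5 + 10 + 50 = 65.

65 minutes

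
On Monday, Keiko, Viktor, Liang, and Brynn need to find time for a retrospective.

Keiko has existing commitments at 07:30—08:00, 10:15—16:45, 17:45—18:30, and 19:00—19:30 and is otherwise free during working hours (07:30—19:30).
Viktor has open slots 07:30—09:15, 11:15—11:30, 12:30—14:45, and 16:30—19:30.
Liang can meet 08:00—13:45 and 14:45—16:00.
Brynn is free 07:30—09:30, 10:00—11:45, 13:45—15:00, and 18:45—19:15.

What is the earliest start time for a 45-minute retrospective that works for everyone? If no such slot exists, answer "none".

08:00

Keiko free within 07:30–19:30: 08:00–10:15, 16:45–17:45, 18:30–19:00.
Keiko ∩ Viktor: 08:00–09:15, 16:45–17:45, 18:30–19:00.
Keiko ∩ Viktor ∩ Liang: 08:00–09:15.
Keiko ∩ Viktor ∩ Liang ∩ Brynn: 08:00–09:15.
Windows ≥ 45 min: 08:00–09:15.
Earliest such window starts at 08:00.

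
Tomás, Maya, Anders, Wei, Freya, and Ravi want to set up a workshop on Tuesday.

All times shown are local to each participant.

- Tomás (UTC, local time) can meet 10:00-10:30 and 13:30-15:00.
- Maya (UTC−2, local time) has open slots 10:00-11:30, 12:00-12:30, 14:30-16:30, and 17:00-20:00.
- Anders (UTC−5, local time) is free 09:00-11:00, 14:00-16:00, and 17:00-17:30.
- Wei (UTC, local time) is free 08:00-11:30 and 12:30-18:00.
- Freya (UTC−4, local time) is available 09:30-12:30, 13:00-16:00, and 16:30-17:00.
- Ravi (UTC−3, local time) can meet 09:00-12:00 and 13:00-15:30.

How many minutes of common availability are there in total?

30 minutes

Tomás → UTC: 10:00–10:30, 13:30–15:00.
Maya → UTC: 12:00–13:30, 14:00–14:30, 16:30–18:30, 19:00–22:00.
Anders → UTC: 14:00–16:00, 19:00–21:00, 22:00–22:30.
Wei → UTC: 08:00–11:30, 12:30–18:00.
Freya → UTC: 13:30–16:30, 17:00–20:00, 20:30–21:00.
Ravi → UTC: 12:00–15:00, 16:00–18:30.
Tomás ∩ Maya: 14:00–14:30.
Tomás ∩ Maya ∩ Anders: 14:00–14:30.
Tomás ∩ Maya ∩ Anders ∩ Wei: 14:00–14:30.
Tomás ∩ Maya ∩ Anders ∩ Wei ∩ Freya: 14:00–14:30.
Tomás ∩ Maya ∩ Anders ∩ Wei ∩ Freya ∩ Ravi: 14:00–14:30.
Total common minutes: 30.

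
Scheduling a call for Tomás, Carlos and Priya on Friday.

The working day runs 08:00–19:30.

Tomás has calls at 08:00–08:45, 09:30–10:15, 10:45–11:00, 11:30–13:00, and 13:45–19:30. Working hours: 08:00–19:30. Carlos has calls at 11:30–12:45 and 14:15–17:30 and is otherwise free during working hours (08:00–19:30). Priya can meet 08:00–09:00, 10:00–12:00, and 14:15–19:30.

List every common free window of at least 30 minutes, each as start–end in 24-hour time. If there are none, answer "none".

Tomás free within 08:00–19:30: 08:45–09:30, 10:15–10:45, 11:00–11:30, 13:00–13:45.
Carlos free within 08:00–19:30: 08:00–11:30, 12:45–14:15, 17:30–19:30.
Tomás ∩ Carlos: 08:45–09:30, 10:15–10:45, 11:00–11:30, 13:00–13:45.
Tomás ∩ Carlos ∩ Priya: 08:45–09:00, 10:15–10:45, 11:00–11:30.
Windows ≥ 30 min: 10:15–10:45, 11:00–11:30.

10:15–10:45, 11:00–11:30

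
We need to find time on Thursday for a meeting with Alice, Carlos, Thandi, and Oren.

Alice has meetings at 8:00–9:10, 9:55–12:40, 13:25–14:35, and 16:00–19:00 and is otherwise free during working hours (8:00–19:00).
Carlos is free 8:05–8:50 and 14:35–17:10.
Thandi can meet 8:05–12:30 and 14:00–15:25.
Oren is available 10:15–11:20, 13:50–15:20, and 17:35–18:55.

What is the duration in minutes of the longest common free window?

45 minutes

Alice free within 08:00–19:00: 09:10–09:55, 12:40–13:25, 14:35–16:00.
Alice ∩ Carlos: 14:35–16:00.
Alice ∩ Carlos ∩ Thandi: 14:35–15:25.
Alice ∩ Carlos ∩ Thandi ∩ Oren: 14:35–15:20.
Single common window of 45 minutes.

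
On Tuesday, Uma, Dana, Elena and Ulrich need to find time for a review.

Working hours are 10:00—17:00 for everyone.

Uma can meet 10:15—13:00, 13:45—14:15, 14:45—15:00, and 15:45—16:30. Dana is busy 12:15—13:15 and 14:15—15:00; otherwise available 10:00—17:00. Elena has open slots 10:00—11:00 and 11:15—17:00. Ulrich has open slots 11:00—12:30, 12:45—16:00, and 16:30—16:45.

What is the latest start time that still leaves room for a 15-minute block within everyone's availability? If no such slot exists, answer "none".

15:45

Dana free within 10:00–17:00: 10:00–12:15, 13:15–14:15, 15:00–17:00.
Uma ∩ Dana: 10:15–12:15, 13:45–14:15, 15:45–16:30.
Uma ∩ Dana ∩ Elena: 10:15–11:00, 11:15–12:15, 13:45–14:15, 15:45–16:30.
Uma ∩ Dana ∩ Elena ∩ Ulrich: 11:15–12:15, 13:45–14:15, 15:45–16:00.
Windows ≥ 15 min: 11:15–12:15, 13:45–14:15, 15:45–16:00.
Latest start in the last window 15:45–16:00 is 16:00 − 15 min = 15:45.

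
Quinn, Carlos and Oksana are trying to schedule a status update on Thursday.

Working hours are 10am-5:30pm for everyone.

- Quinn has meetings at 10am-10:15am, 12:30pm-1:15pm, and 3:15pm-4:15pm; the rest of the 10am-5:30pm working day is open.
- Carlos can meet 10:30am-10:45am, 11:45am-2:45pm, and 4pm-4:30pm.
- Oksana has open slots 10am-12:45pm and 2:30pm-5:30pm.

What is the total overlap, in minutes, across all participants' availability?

Quinn free within 10:00–17:30: 10:15–12:30, 13:15–15:15, 16:15–17:30.
Quinn ∩ Carlos: 10:30–10:45, 11:45–12:30, 13:15–14:45, 16:15–16:30.
Quinn ∩ Carlos ∩ Oksana: 10:30–10:45, 11:45–12:30, 14:30–14:45, 16:15–16:30.
Total common minutes: 15 + 45 + 15 + 15 = 90.

90 minutes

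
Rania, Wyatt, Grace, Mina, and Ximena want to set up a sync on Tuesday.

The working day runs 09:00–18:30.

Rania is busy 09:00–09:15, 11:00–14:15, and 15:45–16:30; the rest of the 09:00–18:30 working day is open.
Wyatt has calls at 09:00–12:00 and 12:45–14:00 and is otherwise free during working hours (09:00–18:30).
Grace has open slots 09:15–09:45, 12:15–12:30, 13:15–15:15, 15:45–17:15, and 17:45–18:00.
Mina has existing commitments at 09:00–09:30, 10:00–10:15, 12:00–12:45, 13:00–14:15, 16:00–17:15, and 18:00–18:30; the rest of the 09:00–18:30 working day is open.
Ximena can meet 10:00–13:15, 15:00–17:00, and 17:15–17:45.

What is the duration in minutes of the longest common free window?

15 minutes

Rania free within 09:00–18:30: 09:15–11:00, 14:15–15:45, 16:30–18:30.
Wyatt free within 09:00–18:30: 12:00–12:45, 14:00–18:30.
Mina free within 09:00–18:30: 09:30–10:00, 10:15–12:00, 12:45–13:00, 14:15–16:00, 17:15–18:00.
Rania ∩ Wyatt: 14:15–15:45, 16:30–18:30.
Rania ∩ Wyatt ∩ Grace: 14:15–15:15, 16:30–17:15, 17:45–18:00.
Rania ∩ Wyatt ∩ Grace ∩ Mina: 14:15–15:15, 17:45–18:00.
Rania ∩ Wyatt ∩ Grace ∩ Mina ∩ Ximena: 15:00–15:15.
Single common window of 15 minutes.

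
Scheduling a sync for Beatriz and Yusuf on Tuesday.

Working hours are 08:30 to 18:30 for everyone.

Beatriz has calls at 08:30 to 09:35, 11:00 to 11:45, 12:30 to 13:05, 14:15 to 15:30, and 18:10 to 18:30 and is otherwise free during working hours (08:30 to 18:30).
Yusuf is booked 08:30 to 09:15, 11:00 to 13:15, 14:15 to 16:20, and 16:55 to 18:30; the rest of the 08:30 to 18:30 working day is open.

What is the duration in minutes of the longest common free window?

Beatriz free within 08:30–18:30: 09:35–11:00, 11:45–12:30, 13:05–14:15, 15:30–18:10.
Yusuf free within 08:30–18:30: 09:15–11:00, 13:15–14:15, 16:20–16:55.
Beatriz ∩ Yusuf: 09:35–11:00, 13:15–14:15, 16:20–16:55.
Common window lengths: 85, 60, 35 min; longest is 85.

85 minutes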